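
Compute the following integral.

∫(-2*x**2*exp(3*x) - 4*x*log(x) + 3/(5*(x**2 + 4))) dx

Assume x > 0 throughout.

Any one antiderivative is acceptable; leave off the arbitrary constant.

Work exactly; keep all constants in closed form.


Answer: -2*x**2*exp(3*x)/3 - 2*x**2*log(x) + x**2 + 4*x*exp(3*x)/9 - 4*exp(3*x)/27 + 3*atan(x/2)/10.


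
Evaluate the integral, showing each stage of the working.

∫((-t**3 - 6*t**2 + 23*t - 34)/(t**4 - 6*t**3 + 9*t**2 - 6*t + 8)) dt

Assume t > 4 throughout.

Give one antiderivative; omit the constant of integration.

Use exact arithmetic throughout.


Step 1. Decompose ∫((-t**3 - 6*t**2 + 23*t - 34)/(t**4 - 6*t**3 + 9*t**2 - 6*t + 8)) dt by partial fractions, (-t**3 - 6*t**2 + 23*t - 34)/(t**4 - 6*t**3 + 9*t**2 - 6*t + 8) = -4/(t**2 + 1) + 2/(t - 2) - 3/(t - 4): now ∫(-3/(t - 4)) dt + ∫(2/(t - 2)) dt + ∫(-4/(t**2 + 1)) dt.
Step 2. Evaluate the standard form [assuming t > 2]: now 2*log(t - 2) + ∫(-3/(t - 4)) dt + ∫(-4/(t**2 + 1)) dt.
Step 3. Evaluate the standard form [assuming t > 4]: now -3*log(t - 4) + 2*log(t - 2) + ∫(-4/(t**2 + 1)) dt.
Step 4. Evaluate the standard form: now -3*log(t - 4) + 2*log(t - 2) - 4*atan(t).
Answer: -3*log(t - 4) + 2*log(t - 2) - 4*atan(t).


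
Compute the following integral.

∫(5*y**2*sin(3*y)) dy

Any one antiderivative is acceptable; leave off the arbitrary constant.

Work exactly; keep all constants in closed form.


Answer: -5*y**2*cos(3*y)/3 + 10*y*sin(3*y)/9 + 10*cos(3*y)/27.


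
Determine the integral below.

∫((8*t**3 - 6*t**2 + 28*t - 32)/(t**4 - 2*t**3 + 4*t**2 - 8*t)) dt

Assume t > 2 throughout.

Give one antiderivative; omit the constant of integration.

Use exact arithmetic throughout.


Answer: 4*log(t) + 4*log(t - 2) + atan(t/2).


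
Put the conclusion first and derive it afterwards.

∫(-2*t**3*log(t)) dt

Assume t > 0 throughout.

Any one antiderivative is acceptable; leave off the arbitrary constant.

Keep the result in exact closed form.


The answer is -t**4*log(t)/2 + t**4/8.
Step 1. Integrate ∫(-2*t**3*log(t)) dt by parts with u = log(t), dv = (-2*t**3) dt, so v = -t**4/2 [assuming t > 0]: now -t**4*log(t)/2 + ∫(t**3/2) dt.
Step 2. Evaluate the standard form: now -t**4*log(t)/2 + t**4/8.
Answer: -t**4*log(t)/2 + t**4/8.


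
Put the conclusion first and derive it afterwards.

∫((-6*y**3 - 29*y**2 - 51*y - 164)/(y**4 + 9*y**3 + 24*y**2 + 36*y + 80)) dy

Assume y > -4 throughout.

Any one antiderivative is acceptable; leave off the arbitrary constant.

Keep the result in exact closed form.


The answer is -2*log(y + 4) - 4*log(y + 5) - 3*atan(y/2)/2.
Step 1. Decompose ∫((-6*y**3 - 29*y**2 - 51*y - 164)/(y**4 + 9*y**3 + 24*y**2 + 36*y + 80)) dy by partial fractions, (-6*y**3 - 29*y**2 - 51*y - 164)/(y**4 + 9*y**3 + 24*y**2 + 36*y + 80) = -3/(y**2 + 4) - 4/(y + 5) - 2/(y + 4): now ∫(-2/(y + 4)) dy + ∫(-4/(y + 5)) dy + ∫(-3/(y**2 + 4)) dy.
Step 2. Evaluate the standard form [assuming y > -4]: now -2*log(y + 4) + ∫(-4/(y + 5)) dy + ∫(-3/(y**2 + 4)) dy.
Step 3. Evaluate the standard form [assuming y > -5]: now -2*log(y + 4) - 4*log(y + 5) + ∫(-3/(y**2 + 4)) dy.
Step 4. Evaluate the standard form: now -2*log(y + 4) - 4*log(y + 5) - 3*atan(y/2)/2.
Answer: -2*log(y + 4) - 4*log(y + 5) - 3*atan(y/2)/2.


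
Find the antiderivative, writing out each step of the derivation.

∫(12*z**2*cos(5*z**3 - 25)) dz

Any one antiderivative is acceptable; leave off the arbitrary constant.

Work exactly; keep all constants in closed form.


Step 1. Substitute u = z**3 - 5, turning ∫(12*z**2*cos(5*z**3 - 25)) dz into ∫(4*cos(5*u)) du: now ∫(4*cos(5*u)) du.
Step 2. Evaluate the standard form: now 4*sin(5*u)/5.
Step 3. Substitute back u = z**3 - 5: now 4*sin(5*z**3 - 25)/5.
Answer: 4*sin(5*z**3 - 25)/5.


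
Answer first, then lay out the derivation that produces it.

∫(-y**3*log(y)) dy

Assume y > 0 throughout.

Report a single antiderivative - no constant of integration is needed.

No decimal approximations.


The answer is -y**4*log(y)/4 + y**4/16.
Step 1. Integrate ∫(-y**3*log(y)) dy by parts with u = log(y), dv = (-y**3) dy, so v = -y**4/4 [assuming y > 0]: now -y**4*log(y)/4 + ∫(y**3/4) dy.
Step 2. Evaluate the standard form: now -y**4*log(y)/4 + y**4/16.
Answer: -y**4*log(y)/4 + y**4/16.


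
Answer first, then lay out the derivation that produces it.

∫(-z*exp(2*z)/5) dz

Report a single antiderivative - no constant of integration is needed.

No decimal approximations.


The answer is -z*exp(2*z)/10 + exp(2*z)/20.
Step 1. Integrate ∫(-z*exp(2*z)/5) dz by parts with u = z, dv = (-exp(2*z)/5) dz, so v = -exp(2*z)/10: now -z*exp(2*z)/10 + ∫(exp(2*z)/10) dz.
Step 2. Evaluate the standard form: now -z*exp(2*z)/10 + exp(2*z)/20.
Answer: -z*exp(2*z)/10 + exp(2*z)/20.


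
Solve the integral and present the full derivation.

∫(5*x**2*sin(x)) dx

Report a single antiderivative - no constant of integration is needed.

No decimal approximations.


Step 1. Integrate ∫(5*x**2*sin(x)) dx by parts with u = x**2, dv = (5*sin(x)) dx, so v = -5*cos(x): now -5*x**2*cos(x) + ∫(10*x*cos(x)) dx.
Step 2. Integrate ∫(10*x*cos(x)) dx by parts with u = x, dv = (10*cos(x)) dx, so v = 10*sin(x): now -5*x**2*cos(x) + 10*x*sin(x) + ∫(-10*sin(x)) dx.
Step 3. Evaluate the standard form: now -5*x**2*cos(x) + 10*x*sin(x) + 10*cos(x).
Answer: -5*x**2*cos(x) + 10*x*sin(x) + 10*cos(x).


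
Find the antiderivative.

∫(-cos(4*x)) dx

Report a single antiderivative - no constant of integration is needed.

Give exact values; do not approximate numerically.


Answer: -sin(4*x)/4.


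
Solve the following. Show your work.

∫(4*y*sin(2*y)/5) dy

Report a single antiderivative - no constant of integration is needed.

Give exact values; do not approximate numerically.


Step 1. Integrate ∫(4*y*sin(2*y)/5) dy by parts with u = y, dv = (4*sin(2*y)/5) dy, so v = -2*cos(2*y)/5: now -2*y*cos(2*y)/5 + ∫(2*cos(2*y)/5) dy.
Step 2. Evaluate the standard form: now -2*y*cos(2*y)/5 + sin(2*y)/5.
Answer: -2*y*cos(2*y)/5 + sin(2*y)/5.


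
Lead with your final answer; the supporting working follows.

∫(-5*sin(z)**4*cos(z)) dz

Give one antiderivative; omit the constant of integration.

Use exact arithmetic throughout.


The answer is -sin(z)**5.
Step 1. Substitute u = sin(z), turning ∫(-5*sin(z)**4*cos(z)) dz into ∫(-5*u**4) du: now ∫(-5*u**4) du.
Step 2. Evaluate the standard form: now -u**5.
Step 3. Substitute back u = sin(z): now -sin(z)**5.
Answer: -sin(z)**5.


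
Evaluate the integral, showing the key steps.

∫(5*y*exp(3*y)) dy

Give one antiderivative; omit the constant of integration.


Step 1. Integrate ∫(5*y*exp(3*y)) dy by parts with u = y, dv = (5*exp(3*y)) dy, so v = 5*exp(3*y)/3: now 5*y*exp(3*y)/3 + ∫(-5*exp(3*y)/3) dy.
Step 2. Evaluate the standard form: now 5*y*exp(3*y)/3 - 5*exp(3*y)/9.
Answer: 5*y*exp(3*y)/3 - 5*exp(3*y)/9.


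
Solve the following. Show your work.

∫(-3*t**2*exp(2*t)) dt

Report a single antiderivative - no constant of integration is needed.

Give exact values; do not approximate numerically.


Step 1. Integrate ∫(-3*t**2*exp(2*t)) dt by parts with u = t**2, dv = (-3*exp(2*t)) dt, so v = -3*exp(2*t)/2: now -3*t**2*exp(2*t)/2 + ∫(3*t*exp(2*t)) dt.
Step 2. Integrate ∫(3*t*exp(2*t)) dt by parts with u = t, dv = (3*exp(2*t)) dt, so v = 3*exp(2*t)/2: now -3*t**2*exp(2*t)/2 + 3*t*exp(2*t)/2 + ∫(-3*exp(2*t)/2) dt.
Step 3. Evaluate the standard form: now -3*t**2*exp(2*t)/2 + 3*t*exp(2*t)/2 - 3*exp(2*t)/4.
Answer: -3*t**2*exp(2*t)/2 + 3*t*exp(2*t)/2 - 3*exp(2*t)/4.


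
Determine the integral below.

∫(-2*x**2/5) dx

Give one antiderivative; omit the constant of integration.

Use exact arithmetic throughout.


Answer: -2*x**3/15.


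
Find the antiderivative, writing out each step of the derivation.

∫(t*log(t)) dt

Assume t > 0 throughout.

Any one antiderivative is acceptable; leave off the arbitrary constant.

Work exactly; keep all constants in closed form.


Step 1. Integrate ∫(t*log(t)) dt by parts with u = log(t), dv = (t) dt, so v = t**2/2 [assuming t > 0]: now t**2*log(t)/2 + ∫(-t/2) dt.
Step 2. Evaluate the standard form: now t**2*log(t)/2 - t**2/4.
Answer: t**2*log(t)/2 - t**2/4.


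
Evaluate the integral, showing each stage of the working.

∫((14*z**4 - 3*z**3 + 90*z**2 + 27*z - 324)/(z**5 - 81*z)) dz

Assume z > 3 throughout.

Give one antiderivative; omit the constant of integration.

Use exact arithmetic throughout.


Step 1. Decompose ∫((14*z**4 - 3*z**3 + 90*z**2 + 27*z - 324)/(z**5 - 81*z)) dz by partial fractions, (14*z**4 - 3*z**3 + 90*z**2 + 27*z - 324)/(z**5 - 81*z) = -3/(z**2 + 9) + 5/(z + 3) + 5/(z - 3) + 4/z: now ∫(4/z) dz + ∫(5/(z - 3)) dz + ∫(5/(z + 3)) dz + ∫(-3/(z**2 + 9)) dz.
Step 2. Evaluate the standard form [assuming z > 0]: now 4*log(z) + ∫(5/(z - 3)) dz + ∫(5/(z + 3)) dz + ∫(-3/(z**2 + 9)) dz.
Step 3. Evaluate the standard form [assuming z > 3]: now 4*log(z) + 5*log(z - 3) + ∫(5/(z + 3)) dz + ∫(-3/(z**2 + 9)) dz.
Step 4. Evaluate the standard form [assuming z > -3]: now 4*log(z) + 5*log(z - 3) + 5*log(z + 3) + ∫(-3/(z**2 + 9)) dz.
Step 5. Evaluate the standard form: now 4*log(z) + 5*log(z - 3) + 5*log(z + 3) - atan(z/3).
Answer: 4*log(z) + 5*log(z - 3) + 5*log(z + 3) - atan(z/3).


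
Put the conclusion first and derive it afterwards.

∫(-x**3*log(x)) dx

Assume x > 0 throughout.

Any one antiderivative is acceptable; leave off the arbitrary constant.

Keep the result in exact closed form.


The answer is -x**4*log(x)/4 + x**4/16.
Step 1. Integrate ∫(-x**3*log(x)) dx by parts with u = log(x), dv = (-x**3) dx, so v = -x**4/4 [assuming x > 0]: now -x**4*log(x)/4 + ∫(x**3/4) dx.
Step 2. Evaluate the standard form: now -x**4*log(x)/4 + x**4/16.
Answer: -x**4*log(x)/4 + x**4/16.


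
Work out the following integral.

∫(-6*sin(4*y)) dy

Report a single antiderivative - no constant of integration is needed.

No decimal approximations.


Answer: 3*cos(4*y)/2.


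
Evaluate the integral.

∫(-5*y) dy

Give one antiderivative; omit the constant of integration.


Answer: -5*y**2/2.


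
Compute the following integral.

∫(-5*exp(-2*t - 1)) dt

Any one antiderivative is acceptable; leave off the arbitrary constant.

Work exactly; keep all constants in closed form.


Answer: 5*exp(-2*t - 1)/2.


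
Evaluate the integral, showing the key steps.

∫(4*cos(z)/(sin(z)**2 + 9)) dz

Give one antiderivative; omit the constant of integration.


Step 1. Substitute u = sin(z), turning ∫(4*cos(z)/(sin(z)**2 + 9)) dz into ∫(4/(u**2 + 9)) du: now ∫(4/(u**2 + 9)) du.
Step 2. Evaluate the standard form: now 4*atan(u/3)/3.
Step 3. Substitute back u = sin(z): now 4*atan(sin(z)/3)/3.
Answer: 4*atan(sin(z)/3)/3.


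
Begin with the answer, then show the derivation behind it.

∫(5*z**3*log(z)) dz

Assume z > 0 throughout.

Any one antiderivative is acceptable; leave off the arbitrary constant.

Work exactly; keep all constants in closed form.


The answer is 5*z**4*log(z)/4 - 5*z**4/16.
Step 1. Integrate ∫(5*z**3*log(z)) dz by parts with u = log(z), dv = (5*z**3) dz, so v = 5*z**4/4 [assuming z > 0]: now 5*z**4*log(z)/4 + ∫(-5*z**3/4) dz.
Step 2. Evaluate the standard form: now 5*z**4*log(z)/4 - 5*z**4/16.
Answer: 5*z**4*log(z)/4 - 5*z**4/16.


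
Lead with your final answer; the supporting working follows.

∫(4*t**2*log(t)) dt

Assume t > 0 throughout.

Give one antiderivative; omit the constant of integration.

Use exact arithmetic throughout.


The answer is 4*t**3*log(t)/3 - 4*t**3/9.
Step 1. Integrate ∫(4*t**2*log(t)) dt by parts with u = log(t), dv = (4*t**2) dt, so v = 4*t**3/3 [assuming t > 0]: now 4*t**3*log(t)/3 + ∫(-4*t**2/3) dt.
Step 2. Evaluate the standard form: now 4*t**3*log(t)/3 - 4*t**3/9.
Answer: 4*t**3*log(t)/3 - 4*t**3/9.


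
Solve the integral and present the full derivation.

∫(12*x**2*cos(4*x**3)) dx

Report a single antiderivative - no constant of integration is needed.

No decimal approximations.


Step 1. Substitute u = x**3, turning ∫(12*x**2*cos(4*x**3)) dx into ∫(4*cos(4*u)) du: now ∫(4*cos(4*u)) du.
Step 2. Evaluate the standard form: now sin(4*u).
Step 3. Substitute back u = x**3: now sin(4*x**3).
Answer: sin(4*x**3).


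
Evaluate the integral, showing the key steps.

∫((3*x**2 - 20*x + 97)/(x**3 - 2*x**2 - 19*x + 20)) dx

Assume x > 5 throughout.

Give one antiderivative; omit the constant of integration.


Step 1. Decompose ∫((3*x**2 - 20*x + 97)/(x**3 - 2*x**2 - 19*x + 20)) dx by partial fractions, (3*x**2 - 20*x + 97)/(x**3 - 2*x**2 - 19*x + 20) = 5/(x + 4) - 4/(x - 1) + 2/(x - 5): now ∫(2/(x - 5)) dx + ∫(-4/(x - 1)) dx + ∫(5/(x + 4)) dx.
Step 2. Evaluate the standard form [assuming x > -4]: now 5*log(x + 4) + ∫(2/(x - 5)) dx + ∫(-4/(x - 1)) dx.
Step 3. Evaluate the standard form [assuming x > 1]: now -4*log(x - 1) + 5*log(x + 4) + ∫(2/(x - 5)) dx.
Step 4. Evaluate the standard form [assuming x > 5]: now 2*log(x - 5) - 4*log(x - 1) + 5*log(x + 4).
Answer: 2*log(x - 5) - 4*log(x - 1) + 5*log(x + 4).


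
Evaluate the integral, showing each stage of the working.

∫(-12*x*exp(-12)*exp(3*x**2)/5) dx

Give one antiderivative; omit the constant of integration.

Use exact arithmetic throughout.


Step 1. Substitute u = x**2 - 4, turning ∫(-12*x*exp(-12)*exp(3*x**2)/5) dx into ∫(-6*exp(3*u)/5) du: now ∫(-6*exp(3*u)/5) du.
Step 2. Evaluate the standard form: now -2*exp(3*u)/5.
Step 3. Substitute back u = x**2 - 4: now -2*exp(3*x**2 - 12)/5.
Answer: -2*exp(3*x**2 - 12)/5.


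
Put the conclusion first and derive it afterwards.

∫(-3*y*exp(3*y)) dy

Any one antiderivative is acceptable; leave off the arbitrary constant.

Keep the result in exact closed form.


The answer is -y*exp(3*y) + exp(3*y)/3.
Step 1. Integrate ∫(-3*y*exp(3*y)) dy by parts with u = y, dv = (-3*exp(3*y)) dy, so v = -exp(3*y): now -y*exp(3*y) + ∫(exp(3*y)) dy.
Step 2. Evaluate the standard form: now -y*exp(3*y) + exp(3*y)/3.
Answer: -y*exp(3*y) + exp(3*y)/3.


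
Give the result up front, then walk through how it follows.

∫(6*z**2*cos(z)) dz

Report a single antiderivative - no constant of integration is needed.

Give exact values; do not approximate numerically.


The answer is 6*z**2*sin(z) + 12*z*cos(z) - 12*sin(z).
Step 1. Integrate ∫(6*z**2*cos(z)) dz by parts with u = z**2, dv = (6*cos(z)) dz, so v = 6*sin(z): now 6*z**2*sin(z) + ∫(-12*z*sin(z)) dz.
Step 2. Integrate ∫(-12*z*sin(z)) dz by parts with u = z, dv = (-12*sin(z)) dz, so v = 12*cos(z): now 6*z**2*sin(z) + 12*z*cos(z) + ∫(-12*cos(z)) dz.
Step 3. Evaluate the standard form: now 6*z**2*sin(z) + 12*z*cos(z) - 12*sin(z).
Answer: 6*z**2*sin(z) + 12*z*cos(z) - 12*sin(z).


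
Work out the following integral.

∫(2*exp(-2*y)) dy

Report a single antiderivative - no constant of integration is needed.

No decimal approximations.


Answer: -exp(-2*y).


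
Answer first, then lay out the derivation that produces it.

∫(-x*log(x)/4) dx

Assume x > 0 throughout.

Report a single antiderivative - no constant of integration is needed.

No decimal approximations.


The answer is -x**2*log(x)/8 + x**2/16.
Step 1. Integrate ∫(-x*log(x)/4) dx by parts with u = log(x), dv = (-x/4) dx, so v = -x**2/8 [assuming x > 0]: now -x**2*log(x)/8 + ∫(x/8) dx.
Step 2. Evaluate the standard form: now -x**2*log(x)/8 + x**2/16.
Answer: -x**2*log(x)/8 + x**2/16.


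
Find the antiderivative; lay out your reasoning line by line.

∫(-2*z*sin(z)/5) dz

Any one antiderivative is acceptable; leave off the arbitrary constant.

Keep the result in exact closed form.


Step 1. Integrate ∫(-2*z*sin(z)/5) dz by parts with u = z, dv = (-2*sin(z)/5) dz, so v = 2*cos(z)/5: now 2*z*cos(z)/5 + ∫(-2*cos(z)/5) dz.
Step 2. Evaluate the standard form: now 2*z*cos(z)/5 - 2*sin(z)/5.
Answer: 2*z*cos(z)/5 - 2*sin(z)/5.


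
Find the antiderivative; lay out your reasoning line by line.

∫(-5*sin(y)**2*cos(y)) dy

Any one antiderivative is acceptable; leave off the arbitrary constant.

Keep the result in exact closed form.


Step 1. Substitute u = sin(y), turning ∫(-5*sin(y)**2*cos(y)) dy into ∫(-5*u**2) du: now ∫(-5*u**2) du.
Step 2. Evaluate the standard form: now -5*u**3/3.
Step 3. Substitute back u = sin(y): now -5*sin(y)**3/3.
Answer: -5*sin(y)**3/3.


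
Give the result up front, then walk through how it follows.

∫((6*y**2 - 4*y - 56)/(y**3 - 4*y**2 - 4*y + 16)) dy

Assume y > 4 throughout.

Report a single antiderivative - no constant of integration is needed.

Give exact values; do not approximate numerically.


The answer is 2*log(y - 4) + 5*log(y - 2) - log(y + 2).
Step 1. Decompose ∫((6*y**2 - 4*y - 56)/(y**3 - 4*y**2 - 4*y + 16)) dy by partial fractions, (6*y**2 - 4*y - 56)/(y**3 - 4*y**2 - 4*y + 16) = -1/(y + 2) + 5/(y - 2) + 2/(y - 4): now ∫(2/(y - 4)) dy + ∫(5/(y - 2)) dy + ∫(-1/(y + 2)) dy.
Step 2. Evaluate the standard form [assuming y > -2]: now -log(y + 2) + ∫(2/(y - 4)) dy + ∫(5/(y - 2)) dy.
Step 3. Evaluate the standard form [assuming y > 4]: now 2*log(y - 4) - log(y + 2) + ∫(5/(y - 2)) dy.
Step 4. Evaluate the standard form [assuming y > 2]: now 2*log(y - 4) + 5*log(y - 2) - log(y + 2).
Answer: 2*log(y - 4) + 5*log(y - 2) - log(y + 2).


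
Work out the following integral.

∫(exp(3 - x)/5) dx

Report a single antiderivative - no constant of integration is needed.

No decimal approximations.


Answer: -exp(3 - x)/5.


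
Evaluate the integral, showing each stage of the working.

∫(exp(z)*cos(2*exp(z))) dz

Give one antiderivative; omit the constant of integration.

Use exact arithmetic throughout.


Step 1. Substitute u = exp(z), turning ∫(exp(z)*cos(2*exp(z))) dz into ∫(cos(2*u)) du: now ∫(cos(2*u)) du.
Step 2. Evaluate the standard form: now sin(2*u)/2.
Step 3. Substitute back u = exp(z): now sin(2*exp(z))/2.
Answer: sin(2*exp(z))/2.


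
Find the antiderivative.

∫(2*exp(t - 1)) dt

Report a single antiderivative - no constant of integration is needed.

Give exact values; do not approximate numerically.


Answer: 2*exp(t - 1).


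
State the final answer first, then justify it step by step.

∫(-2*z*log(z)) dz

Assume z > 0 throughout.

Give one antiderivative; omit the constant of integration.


The answer is -z**2*log(z) + z**2/2.
Step 1. Integrate ∫(-2*z*log(z)) dz by parts with u = log(z), dv = (-2*z) dz, so v = -z**2 [assuming z > 0]: now -z**2*log(z) + ∫(z) dz.
Step 2. Evaluate the standard form: now -z**2*log(z) + z**2/2.
Answer: -z**2*log(z) + z**2/2.


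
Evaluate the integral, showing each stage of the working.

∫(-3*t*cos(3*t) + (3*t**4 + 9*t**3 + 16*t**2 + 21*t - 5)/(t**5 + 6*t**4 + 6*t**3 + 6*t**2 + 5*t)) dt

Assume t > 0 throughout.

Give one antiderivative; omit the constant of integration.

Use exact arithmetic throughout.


Step 1. Rewrite: now ∫(-3*t*cos(3*t)) dt + ∫((3*t**4 + 9*t**3 + 16*t**2 + 21*t - 5)/(t**5 + 6*t**4 + 6*t**3 + 6*t**2 + 5*t)) dt.
Step 2. Integrate ∫(-3*t*cos(3*t)) dt by parts with u = t, dv = (-3*cos(3*t)) dt, so v = -sin(3*t): now -t*sin(3*t) + ∫((3*t**4 + 9*t**3 + 16*t**2 + 21*t - 5)/(t**5 + 6*t**4 + 6*t**3 + 6*t**2 + 5*t)) dt + ∫(sin(3*t)) dt.
Step 3. Evaluate the standard form: now -t*sin(3*t) - cos(3*t)/3 + ∫((3*t**4 + 9*t**3 + 16*t**2 + 21*t - 5)/(t**5 + 6*t**4 + 6*t**3 + 6*t**2 + 5*t)) dt.
Step 4. Decompose ∫((3*t**4 + 9*t**3 + 16*t**2 + 21*t - 5)/(t**5 + 6*t**4 + 6*t**3 + 6*t**2 + 5*t)) dt by partial fractions, (3*t**4 + 9*t**3 + 16*t**2 + 21*t - 5)/(t**5 + 6*t**4 + 6*t**3 + 6*t**2 + 5*t) = 3/(t**2 + 1) + 2/(t + 5) + 2/(t + 1) - 1/t: now -t*sin(3*t) - cos(3*t)/3 + ∫(-1/t) dt + ∫(2/(t + 1)) dt + ∫(2/(t + 5)) dt + ∫(3/(t**2 + 1)) dt.
Step 5. Evaluate the standard form [assuming t > 0]: now -t*sin(3*t) - log(t) - cos(3*t)/3 + ∫(2/(t + 1)) dt + ∫(2/(t + 5)) dt + ∫(3/(t**2 + 1)) dt.
Step 6. Evaluate the standard form [assuming t > -5]: now -t*sin(3*t) - log(t) + 2*log(t + 5) - cos(3*t)/3 + ∫(2/(t + 1)) dt + ∫(3/(t**2 + 1)) dt.
Step 7. Evaluate the standard form [assuming t > -1]: now -t*sin(3*t) - log(t) + 2*log(t + 1) + 2*log(t + 5) - cos(3*t)/3 + ∫(3/(t**2 + 1)) dt.
Step 8. Evaluate the standard form: now -t*sin(3*t) - log(t) + 2*log(t + 1) + 2*log(t + 5) - cos(3*t)/3 + 3*atan(t).
Answer: -t*sin(3*t) - log(t) + 2*log(t + 1) + 2*log(t + 5) - cos(3*t)/3 + 3*atan(t).


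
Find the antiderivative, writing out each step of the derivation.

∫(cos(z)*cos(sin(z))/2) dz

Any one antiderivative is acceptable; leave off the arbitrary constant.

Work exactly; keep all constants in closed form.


Step 1. Substitute u = sin(z), turning ∫(cos(z)*cos(sin(z))/2) dz into ∫(cos(u)/2) du: now ∫(cos(u)/2) du.
Step 2. Evaluate the standard form: now sin(u)/2.
Step 3. Substitute back u = sin(z): now sin(sin(z))/2.
Answer: sin(sin(z))/2.


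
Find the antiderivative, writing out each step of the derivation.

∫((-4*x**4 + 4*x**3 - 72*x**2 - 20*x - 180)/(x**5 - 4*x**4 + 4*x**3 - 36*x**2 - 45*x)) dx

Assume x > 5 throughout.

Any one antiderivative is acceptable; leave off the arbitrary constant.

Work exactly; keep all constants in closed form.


Step 1. Decompose ∫((-4*x**4 + 4*x**3 - 72*x**2 - 20*x - 180)/(x**5 - 4*x**4 + 4*x**3 - 36*x**2 - 45*x)) dx by partial fractions, (-4*x**4 + 4*x**3 - 72*x**2 - 20*x - 180)/(x**5 - 4*x**4 + 4*x**3 - 36*x**2 - 45*x) = 4/(x**2 + 9) - 4/(x + 1) - 4/(x - 5) + 4/x: now ∫(4/x) dx + ∫(-4/(x - 5)) dx + ∫(-4/(x + 1)) dx + ∫(4/(x**2 + 9)) dx.
Step 2. Evaluate the standard form [assuming x > 0]: now 4*log(x) + ∫(-4/(x - 5)) dx + ∫(-4/(x + 1)) dx + ∫(4/(x**2 + 9)) dx.
Step 3. Evaluate the standard form [assuming x > -1]: now 4*log(x) - 4*log(x + 1) + ∫(-4/(x - 5)) dx + ∫(4/(x**2 + 9)) dx.
Step 4. Evaluate the standard form [assuming x > 5]: now 4*log(x) - 4*log(x - 5) - 4*log(x + 1) + ∫(4/(x**2 + 9)) dx.
Step 5. Evaluate the standard form: now 4*log(x) - 4*log(x - 5) - 4*log(x + 1) + 4*atan(x/3)/3.
Answer: 4*log(x) - 4*log(x - 5) - 4*log(x + 1) + 4*atan(x/3)/3.


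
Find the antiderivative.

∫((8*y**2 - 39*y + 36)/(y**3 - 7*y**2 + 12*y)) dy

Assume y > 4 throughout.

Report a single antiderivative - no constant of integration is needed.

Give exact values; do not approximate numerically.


Answer: 3*log(y) + 2*log(y - 4) + 3*log(y - 3).


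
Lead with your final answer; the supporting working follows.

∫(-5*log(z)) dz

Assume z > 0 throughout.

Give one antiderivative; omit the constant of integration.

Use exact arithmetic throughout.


The answer is -5*z*log(z) + 5*z.
Step 1. Integrate ∫(-5*log(z)) dz by parts with u = log(z), dv = (-5) dz, so v = -5*z [assuming z > 0]: now -5*z*log(z) + ∫(5) dz.
Step 2. Evaluate the standard form: now -5*z*log(z) + 5*z.
Answer: -5*z*log(z) + 5*z.


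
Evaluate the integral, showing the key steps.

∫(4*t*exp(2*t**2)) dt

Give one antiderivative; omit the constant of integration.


Step 1. Substitute u = t**2, turning ∫(4*t*exp(2*t**2)) dt into ∫(2*exp(2*u)) du: now ∫(2*exp(2*u)) du.
Step 2. Evaluate the standard form: now exp(2*u).
Step 3. Substitute back u = t**2: now exp(2*t**2).
Answer: exp(2*t**2).


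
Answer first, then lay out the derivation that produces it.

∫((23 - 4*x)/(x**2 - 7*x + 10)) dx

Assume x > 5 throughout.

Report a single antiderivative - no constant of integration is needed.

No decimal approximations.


The answer is log(x - 5) - 5*log(x - 2).
Step 1. Decompose ∫((23 - 4*x)/(x**2 - 7*x + 10)) dx by partial fractions, (23 - 4*x)/(x**2 - 7*x + 10) = -5/(x - 2) + 1/(x - 5): now ∫(1/(x - 5)) dx + ∫(-5/(x - 2)) dx.
Step 2. Evaluate the standard form [assuming x > 5]: now log(x - 5) + ∫(-5/(x - 2)) dx.
Step 3. Evaluate the standard form [assuming x > 2]: now log(x - 5) - 5*log(x - 2).
Answer: log(x - 5) - 5*log(x - 2).


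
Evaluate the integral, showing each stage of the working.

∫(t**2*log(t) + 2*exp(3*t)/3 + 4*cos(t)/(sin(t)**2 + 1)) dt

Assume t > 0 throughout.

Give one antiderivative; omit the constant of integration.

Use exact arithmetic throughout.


Step 1. Rewrite: now ∫(t**2*log(t)) dt + ∫(4*cos(t)/(sin(t)**2 + 1)) dt + ∫(2*exp(3*t)/3) dt.
Step 2. Evaluate the standard form: now 2*exp(3*t)/9 + ∫(t**2*log(t)) dt + ∫(4*cos(t)/(sin(t)**2 + 1)) dt.
Step 3. Integrate ∫(t**2*log(t)) dt by parts with u = log(t), dv = (t**2) dt, so v = t**3/3 [assuming t > 0]: now t**3*log(t)/3 + 2*exp(3*t)/9 + ∫(-t**2/3) dt + ∫(4*cos(t)/(sin(t)**2 + 1)) dt.
Step 4. Evaluate the standard form: now t**3*log(t)/3 - t**3/9 + 2*exp(3*t)/9 + ∫(4*cos(t)/(sin(t)**2 + 1)) dt.
Step 5. Substitute u = sin(t), turning ∫(4*cos(t)/(sin(t)**2 + 1)) dt into ∫(4/(u**2 + 1)) du: now t**3*log(t)/3 - t**3/9 + 2*exp(3*t)/9 + ∫(4/(u**2 + 1)) du.
Step 6. Evaluate the standard form: now t**3*log(t)/3 - t**3/9 + 2*exp(3*t)/9 + 4*atan(u).
Step 7. Substitute back u = sin(t): now t**3*log(t)/3 - t**3/9 + 2*exp(3*t)/9 + 4*atan(sin(t)).
Answer: t**3*log(t)/3 - t**3/9 + 2*exp(3*t)/9 + 4*atan(sin(t)).


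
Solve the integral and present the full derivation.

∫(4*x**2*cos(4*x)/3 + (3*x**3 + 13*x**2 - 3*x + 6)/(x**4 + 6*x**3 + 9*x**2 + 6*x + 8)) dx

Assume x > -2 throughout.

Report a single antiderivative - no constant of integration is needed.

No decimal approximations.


Step 1. Rewrite: now ∫(4*x**2*cos(4*x)/3) dx + ∫((3*x**3 + 13*x**2 - 3*x + 6)/(x**4 + 6*x**3 + 9*x**2 + 6*x + 8)) dx.
Step 2. Decompose ∫((3*x**3 + 13*x**2 - 3*x + 6)/(x**4 + 6*x**3 + 9*x**2 + 6*x + 8)) dx by partial fractions, (3*x**3 + 13*x**2 - 3*x + 6)/(x**4 + 6*x**3 + 9*x**2 + 6*x + 8) = -1/(x**2 + 1) - 1/(x + 4) + 4/(x + 2): now ∫(4*x**2*cos(4*x)/3) dx + ∫(4/(x + 2)) dx + ∫(-1/(x + 4)) dx + ∫(-1/(x**2 + 1)) dx.
Step 3. Evaluate the standard form [assuming x > -2]: now 4*log(x + 2) + ∫(4*x**2*cos(4*x)/3) dx + ∫(-1/(x + 4)) dx + ∫(-1/(x**2 + 1)) dx.
Step 4. Evaluate the standard form [assuming x > -4]: now 4*log(x + 2) - log(x + 4) + ∫(4*x**2*cos(4*x)/3) dx + ∫(-1/(x**2 + 1)) dx.
Step 5. Evaluate the standard form: now 4*log(x + 2) - log(x + 4) - atan(x) + ∫(4*x**2*cos(4*x)/3) dx.
Step 6. Integrate ∫(4*x**2*cos(4*x)/3) dx by parts with u = x**2, dv = (4*cos(4*x)/3) dx, so v = sin(4*x)/3: now x**2*sin(4*x)/3 + 4*log(x + 2) - log(x + 4) - atan(x) + ∫(-2*x*sin(4*x)/3) dx.
Step 7. Integrate ∫(-2*x*sin(4*x)/3) dx by parts with u = x, dv = (-2*sin(4*x)/3) dx, so v = cos(4*x)/6: now x**2*sin(4*x)/3 + x*cos(4*x)/6 + 4*log(x + 2) - log(x + 4) - atan(x) + ∫(-cos(4*x)/6) dx.
Step 8. Evaluate the standard form: now x**2*sin(4*x)/3 + x*cos(4*x)/6 + 4*log(x + 2) - log(x + 4) - sin(4*x)/24 - atan(x).
Answer: x**2*sin(4*x)/3 + x*cos(4*x)/6 + 4*log(x + 2) - log(x + 4) - sin(4*x)/24 - atan(x).


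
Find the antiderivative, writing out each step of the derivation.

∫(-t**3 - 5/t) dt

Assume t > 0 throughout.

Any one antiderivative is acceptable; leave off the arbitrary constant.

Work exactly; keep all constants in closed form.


Step 1. Rewrite: now ∫(-5/t) dt + ∫(-t**3) dt.
Step 2. Evaluate the standard form: now -t**4/4 + ∫(-5/t) dt.
Step 3. Evaluate the standard form [assuming t > 0]: now -t**4/4 - 5*log(t).
Answer: -t**4/4 - 5*log(t).


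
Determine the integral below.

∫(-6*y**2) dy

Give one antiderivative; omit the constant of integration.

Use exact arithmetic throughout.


Answer: -2*y**3.


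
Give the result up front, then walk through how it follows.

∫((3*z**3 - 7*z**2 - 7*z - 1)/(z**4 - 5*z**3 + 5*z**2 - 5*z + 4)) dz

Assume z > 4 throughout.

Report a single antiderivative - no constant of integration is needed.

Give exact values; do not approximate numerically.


The answer is log(z - 4) + 2*log(z - 1) + 2*atan(z).
Step 1. Decompose ∫((3*z**3 - 7*z**2 - 7*z - 1)/(z**4 - 5*z**3 + 5*z**2 - 5*z + 4)) dz by partial fractions, (3*z**3 - 7*z**2 - 7*z - 1)/(z**4 - 5*z**3 + 5*z**2 - 5*z + 4) = 2/(z**2 + 1) + 2/(z - 1) + 1/(z - 4): now ∫(1/(z - 4)) dz + ∫(2/(z - 1)) dz + ∫(2/(z**2 + 1)) dz.
Step 2. Evaluate the standard form [assuming z > 4]: now log(z - 4) + ∫(2/(z - 1)) dz + ∫(2/(z**2 + 1)) dz.
Step 3. Evaluate the standard form [assuming z > 1]: now log(z - 4) + 2*log(z - 1) + ∫(2/(z**2 + 1)) dz.
Step 4. Evaluate the standard form: now log(z - 4) + 2*log(z - 1) + 2*atan(z).
Answer: log(z - 4) + 2*log(z - 1) + 2*atan(z).


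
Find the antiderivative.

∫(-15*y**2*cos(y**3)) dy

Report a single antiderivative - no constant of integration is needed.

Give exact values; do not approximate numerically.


Answer: -5*sin(y**3).


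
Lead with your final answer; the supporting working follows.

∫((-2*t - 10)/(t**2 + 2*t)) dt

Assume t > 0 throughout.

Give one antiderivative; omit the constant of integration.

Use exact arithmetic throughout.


The answer is -5*log(t) + 3*log(t + 2).
Step 1. Decompose ∫((-2*t - 10)/(t**2 + 2*t)) dt by partial fractions, (-2*t - 10)/(t**2 + 2*t) = 3/(t + 2) - 5/t: now ∫(-5/t) dt + ∫(3/(t + 2)) dt.
Step 2. Evaluate the standard form [assuming t > -2]: now 3*log(t + 2) + ∫(-5/t) dt.
Step 3. Evaluate the standard form [assuming t > 0]: now -5*log(t) + 3*log(t + 2).
Answer: -5*log(t) + 3*log(t + 2).


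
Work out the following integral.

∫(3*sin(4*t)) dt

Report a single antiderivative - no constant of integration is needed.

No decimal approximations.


Answer: -3*cos(4*t)/4.


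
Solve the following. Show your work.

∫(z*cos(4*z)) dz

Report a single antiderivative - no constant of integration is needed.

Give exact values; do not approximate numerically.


Step 1. Integrate ∫(z*cos(4*z)) dz by parts with u = z, dv = (cos(4*z)) dz, so v = sin(4*z)/4: now z*sin(4*z)/4 + ∫(-sin(4*z)/4) dz.
Step 2. Evaluate the standard form: now z*sin(4*z)/4 + cos(4*z)/16.
Answer: z*sin(4*z)/4 + cos(4*z)/16.


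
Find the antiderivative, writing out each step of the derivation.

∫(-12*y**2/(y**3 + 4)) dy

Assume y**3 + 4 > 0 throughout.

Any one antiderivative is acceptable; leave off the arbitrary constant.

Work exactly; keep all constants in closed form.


Step 1. Substitute u = y**3 + 4, turning ∫(-12*y**2/(y**3 + 4)) dy into ∫(-4/u) du: now ∫(-4/u) du.
Step 2. Evaluate the standard form [assuming u > 0]: now -4*log(u).
Step 3. Substitute back u = y**3 + 4: now -4*log(y**3 + 4).
Answer: -4*log(y**3 + 4).


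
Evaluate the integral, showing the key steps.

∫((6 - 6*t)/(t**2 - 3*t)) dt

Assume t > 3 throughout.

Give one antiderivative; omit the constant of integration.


Step 1. Decompose ∫((6 - 6*t)/(t**2 - 3*t)) dt by partial fractions, (6 - 6*t)/(t**2 - 3*t) = -4/(t - 3) - 2/t: now ∫(-2/t) dt + ∫(-4/(t - 3)) dt.
Step 2. Evaluate the standard form [assuming t > 3]: now -4*log(t - 3) + ∫(-2/t) dt.
Step 3. Evaluate the standard form [assuming t > 0]: now -2*log(t) - 4*log(t - 3).
Answer: -2*log(t) - 4*log(t - 3).


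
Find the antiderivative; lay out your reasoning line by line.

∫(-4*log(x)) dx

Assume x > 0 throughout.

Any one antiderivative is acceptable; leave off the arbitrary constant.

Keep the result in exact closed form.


Step 1. Integrate ∫(-4*log(x)) dx by parts with u = log(x), dv = (-4) dx, so v = -4*x [assuming x > 0]: now -4*x*log(x) + ∫(4) dx.
Step 2. Evaluate the standard form: now -4*x*log(x) + 4*x.
Answer: -4*x*log(x) + 4*x.


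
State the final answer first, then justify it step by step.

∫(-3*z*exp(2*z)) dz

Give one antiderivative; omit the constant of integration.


The answer is -3*z*exp(2*z)/2 + 3*exp(2*z)/4.
Step 1. Integrate ∫(-3*z*exp(2*z)) dz by parts with u = z, dv = (-3*exp(2*z)) dz, so v = -3*exp(2*z)/2: now -3*z*exp(2*z)/2 + ∫(3*exp(2*z)/2) dz.
Step 2. Evaluate the standard form: now -3*z*exp(2*z)/2 + 3*exp(2*z)/4.
Answer: -3*z*exp(2*z)/2 + 3*exp(2*z)/4.


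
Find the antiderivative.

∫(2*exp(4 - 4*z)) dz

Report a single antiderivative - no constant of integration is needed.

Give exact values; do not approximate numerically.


Answer: -exp(4 - 4*z)/2.


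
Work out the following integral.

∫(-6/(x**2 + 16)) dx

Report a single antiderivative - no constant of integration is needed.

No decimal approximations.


Answer: -3*atan(x/4)/2.


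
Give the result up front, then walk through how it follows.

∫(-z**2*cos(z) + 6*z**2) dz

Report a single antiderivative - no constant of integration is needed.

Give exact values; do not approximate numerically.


The answer is 2*z**3 - z**2*sin(z) - 2*z*cos(z) + 2*sin(z).
Step 1. Rewrite: now ∫(6*z**2) dz + ∫(-z**2*cos(z)) dz.
Step 2. Integrate ∫(-z**2*cos(z)) dz by parts with u = z**2, dv = (-cos(z)) dz, so v = -sin(z): now -z**2*sin(z) + ∫(6*z**2) dz + ∫(2*z*sin(z)) dz.
Step 3. Integrate ∫(2*z*sin(z)) dz by parts with u = z, dv = (2*sin(z)) dz, so v = -2*cos(z): now -z**2*sin(z) - 2*z*cos(z) + ∫(6*z**2) dz + ∫(2*cos(z)) dz.
Step 4. Evaluate the standard form: now -z**2*sin(z) - 2*z*cos(z) + 2*sin(z) + ∫(6*z**2) dz.
Step 5. Evaluate the standard form: now 2*z**3 - z**2*sin(z) - 2*z*cos(z) + 2*sin(z).
Answer: 2*z**3 - z**2*sin(z) - 2*z*cos(z) + 2*sin(z).


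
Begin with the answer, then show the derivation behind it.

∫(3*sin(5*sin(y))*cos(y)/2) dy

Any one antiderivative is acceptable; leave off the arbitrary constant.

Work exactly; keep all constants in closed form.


The answer is -3*cos(5*sin(y))/10.
Step 1. Substitute u = sin(y), turning ∫(3*sin(5*sin(y))*cos(y)/2) dy into ∫(3*sin(5*u)/2) du: now ∫(3*sin(5*u)/2) du.
Step 2. Evaluate the standard form: now -3*cos(5*u)/10.
Step 3. Substitute back u = sin(y): now -3*cos(5*sin(y))/10.
Answer: -3*cos(5*sin(y))/10.


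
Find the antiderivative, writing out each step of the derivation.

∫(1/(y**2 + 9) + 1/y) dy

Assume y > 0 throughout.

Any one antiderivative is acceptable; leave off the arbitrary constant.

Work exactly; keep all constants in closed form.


Step 1. Rewrite: now ∫(1/y) dy + ∫(1/(y**2 + 9)) dy.
Step 2. Evaluate the standard form: now atan(y/3)/3 + ∫(1/y) dy.
Step 3. Evaluate the standard form [assuming y > 0]: now log(y) + atan(y/3)/3.
Answer: log(y) + atan(y/3)/3.


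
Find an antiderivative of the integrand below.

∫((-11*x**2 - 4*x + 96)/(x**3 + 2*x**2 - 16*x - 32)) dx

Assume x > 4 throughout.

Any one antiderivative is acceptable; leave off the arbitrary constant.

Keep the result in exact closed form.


Answer: -2*log(x - 4) - 5*log(x + 2) - 4*log(x + 4).


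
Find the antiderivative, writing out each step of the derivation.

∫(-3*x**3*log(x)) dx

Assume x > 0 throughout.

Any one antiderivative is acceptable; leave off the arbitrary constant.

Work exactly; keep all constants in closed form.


Step 1. Integrate ∫(-3*x**3*log(x)) dx by parts with u = log(x), dv = (-3*x**3) dx, so v = -3*x**4/4 [assuming x > 0]: now -3*x**4*log(x)/4 + ∫(3*x**3/4) dx.
Step 2. Evaluate the standard form: now -3*x**4*log(x)/4 + 3*x**4/16.
Answer: -3*x**4*log(x)/4 + 3*x**4/16.


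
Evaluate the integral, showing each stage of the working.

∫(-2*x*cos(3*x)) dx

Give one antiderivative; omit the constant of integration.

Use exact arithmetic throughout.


Step 1. Integrate ∫(-2*x*cos(3*x)) dx by parts with u = x, dv = (-2*cos(3*x)) dx, so v = -2*sin(3*x)/3: now -2*x*sin(3*x)/3 + ∫(2*sin(3*x)/3) dx.
Step 2. Evaluate the standard form: now -2*x*sin(3*x)/3 - 2*cos(3*x)/9.
Answer: -2*x*sin(3*x)/3 - 2*cos(3*x)/9.


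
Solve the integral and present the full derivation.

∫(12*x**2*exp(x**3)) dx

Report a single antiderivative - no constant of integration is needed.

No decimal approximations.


Step 1. Substitute u = x**3, turning ∫(12*x**2*exp(x**3)) dx into ∫(4*exp(u)) du: now ∫(4*exp(u)) du.
Step 2. Evaluate the standard form: now 4*exp(u).
Step 3. Substitute back u = x**3: now 4*exp(x**3).
Answer: 4*exp(x**3).


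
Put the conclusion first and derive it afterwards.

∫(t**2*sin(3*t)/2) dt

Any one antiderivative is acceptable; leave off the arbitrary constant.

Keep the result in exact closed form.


The answer is -t**2*cos(3*t)/6 + t*sin(3*t)/9 + cos(3*t)/27.
Step 1. Integrate ∫(t**2*sin(3*t)/2) dt by parts with u = t**2, dv = (sin(3*t)/2) dt, so v = -cos(3*t)/6: now -t**2*cos(3*t)/6 + ∫(t*cos(3*t)/3) dt.
Step 2. Integrate ∫(t*cos(3*t)/3) dt by parts with u = t, dv = (cos(3*t)/3) dt, so v = sin(3*t)/9: now -t**2*cos(3*t)/6 + t*sin(3*t)/9 + ∫(-sin(3*t)/9) dt.
Step 3. Evaluate the standard form: now -t**2*cos(3*t)/6 + t*sin(3*t)/9 + cos(3*t)/27.
Answer: -t**2*cos(3*t)/6 + t*sin(3*t)/9 + cos(3*t)/27.


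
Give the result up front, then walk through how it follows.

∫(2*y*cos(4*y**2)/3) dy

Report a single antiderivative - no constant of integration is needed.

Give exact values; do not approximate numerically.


The answer is sin(4*y**2)/12.
Step 1. Substitute u = y**2, turning ∫(2*y*cos(4*y**2)/3) dy into ∫(cos(4*u)/3) du: now ∫(cos(4*u)/3) du.
Step 2. Evaluate the standard form: now sin(4*u)/12.
Step 3. Substitute back u = y**2: now sin(4*y**2)/12.
Answer: sin(4*y**2)/12.


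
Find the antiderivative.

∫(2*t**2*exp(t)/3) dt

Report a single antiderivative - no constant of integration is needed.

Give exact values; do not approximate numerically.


Answer: 2*t**2*exp(t)/3 - 4*t*exp(t)/3 + 4*exp(t)/3.


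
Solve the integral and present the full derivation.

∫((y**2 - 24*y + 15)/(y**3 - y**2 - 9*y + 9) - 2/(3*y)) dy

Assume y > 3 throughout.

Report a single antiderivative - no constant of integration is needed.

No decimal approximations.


Step 1. Rewrite: now ∫(-2/(3*y)) dy + ∫((y**2 - 24*y + 15)/(y**3 - y**2 - 9*y + 9)) dy.
Step 2. Decompose ∫((y**2 - 24*y + 15)/(y**3 - y**2 - 9*y + 9)) dy by partial fractions, (y**2 - 24*y + 15)/(y**3 - y**2 - 9*y + 9) = 4/(y + 3) + 1/(y - 1) - 4/(y - 3): now ∫(-2/(3*y)) dy + ∫(-4/(y - 3)) dy + ∫(1/(y - 1)) dy + ∫(4/(y + 3)) dy.
Step 3. Evaluate the standard form [assuming y > 3]: now -4*log(y - 3) + ∫(-2/(3*y)) dy + ∫(1/(y - 1)) dy + ∫(4/(y + 3)) dy.
Step 4. Evaluate the standard form [assuming y > 1]: now -4*log(y - 3) + log(y - 1) + ∫(-2/(3*y)) dy + ∫(4/(y + 3)) dy.
Step 5. Evaluate the standard form [assuming y > -3]: now -4*log(y - 3) + log(y - 1) + 4*log(y + 3) + ∫(-2/(3*y)) dy.
Step 6. Evaluate the standard form [assuming y > 0]: now -2*log(y)/3 - 4*log(y - 3) + log(y - 1) + 4*log(y + 3).
Answer: -2*log(y)/3 - 4*log(y - 3) + log(y - 1) + 4*log(y + 3).


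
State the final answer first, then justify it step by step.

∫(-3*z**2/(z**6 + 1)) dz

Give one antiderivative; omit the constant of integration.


The answer is -atan(z**3).
Step 1. Substitute u = z**3, turning ∫(-3*z**2/(z**6 + 1)) dz into ∫(-1/(u**2 + 1)) du: now ∫(-1/(u**2 + 1)) du.
Step 2. Evaluate the standard form: now -atan(u).
Step 3. Substitute back u = z**3: now -atan(z**3).
Answer: -atan(z**3).


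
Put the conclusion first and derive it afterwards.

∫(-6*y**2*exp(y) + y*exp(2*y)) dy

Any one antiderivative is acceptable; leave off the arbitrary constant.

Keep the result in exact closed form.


The answer is -6*y**2*exp(y) + y*exp(2*y)/2 + 12*y*exp(y) - exp(2*y)/4 - 12*exp(y).
Step 1. Rewrite: now ∫(y*exp(2*y)) dy + ∫(-6*y**2*exp(y)) dy.
Step 2. Integrate ∫(-6*y**2*exp(y)) dy by parts with u = y**2, dv = (-6*exp(y)) dy, so v = -6*exp(y): now -6*y**2*exp(y) + ∫(12*y*exp(y)) dy + ∫(y*exp(2*y)) dy.
Step 3. Integrate ∫(12*y*exp(y)) dy by parts with u = y, dv = (12*exp(y)) dy, so v = 12*exp(y): now -6*y**2*exp(y) + 12*y*exp(y) + ∫(y*exp(2*y)) dy + ∫(-12*exp(y)) dy.
Step 4. Evaluate the standard form: now -6*y**2*exp(y) + 12*y*exp(y) - 12*exp(y) + ∫(y*exp(2*y)) dy.
Step 5. Integrate ∫(y*exp(2*y)) dy by parts with u = y, dv = (exp(2*y)) dy, so v = exp(2*y)/2: now -6*y**2*exp(y) + y*exp(2*y)/2 + 12*y*exp(y) - 12*exp(y) + ∫(-exp(2*y)/2) dy.
Step 6. Evaluate the standard form: now -6*y**2*exp(y) + y*exp(2*y)/2 + 12*y*exp(y) - exp(2*y)/4 - 12*exp(y).
Answer: -6*y**2*exp(y) + y*exp(2*y)/2 + 12*y*exp(y) - exp(2*y)/4 - 12*exp(y).


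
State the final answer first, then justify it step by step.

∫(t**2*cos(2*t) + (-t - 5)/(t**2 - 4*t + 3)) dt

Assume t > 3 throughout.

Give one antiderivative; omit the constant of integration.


The answer is t**2*sin(2*t)/2 + t*cos(2*t)/2 - 4*log(t - 3) + 3*log(t - 1) - sin(2*t)/4.
Step 1. Rewrite: now ∫(t**2*cos(2*t)) dt + ∫((-t - 5)/(t**2 - 4*t + 3)) dt.
Step 2. Integrate ∫(t**2*cos(2*t)) dt by parts with u = t**2, dv = (cos(2*t)) dt, so v = sin(2*t)/2: now t**2*sin(2*t)/2 + ∫(-t*sin(2*t)) dt + ∫((-t - 5)/(t**2 - 4*t + 3)) dt.
Step 3. Integrate ∫(-t*sin(2*t)) dt by parts with u = t, dv = (-sin(2*t)) dt, so v = cos(2*t)/2: now t**2*sin(2*t)/2 + t*cos(2*t)/2 + ∫((-t - 5)/(t**2 - 4*t + 3)) dt + ∫(-cos(2*t)/2) dt.
Step 4. Evaluate the standard form: now t**2*sin(2*t)/2 + t*cos(2*t)/2 - sin(2*t)/4 + ∫((-t - 5)/(t**2 - 4*t + 3)) dt.
Step 5. Decompose ∫((-t - 5)/(t**2 - 4*t + 3)) dt by partial fractions, (-t - 5)/(t**2 - 4*t + 3) = 3/(t - 1) - 4/(t - 3): now t**2*sin(2*t)/2 + t*cos(2*t)/2 - sin(2*t)/4 + ∫(-4/(t - 3)) dt + ∫(3/(t - 1)) dt.
Step 6. Evaluate the standard form [assuming t > 3]: now t**2*sin(2*t)/2 + t*cos(2*t)/2 - 4*log(t - 3) - sin(2*t)/4 + ∫(3/(t - 1)) dt.
Step 7. Evaluate the standard form [assuming t > 1]: now t**2*sin(2*t)/2 + t*cos(2*t)/2 - 4*log(t - 3) + 3*log(t - 1) - sin(2*t)/4.
Answer: t**2*sin(2*t)/2 + t*cos(2*t)/2 - 4*log(t - 3) + 3*log(t - 1) - sin(2*t)/4.
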